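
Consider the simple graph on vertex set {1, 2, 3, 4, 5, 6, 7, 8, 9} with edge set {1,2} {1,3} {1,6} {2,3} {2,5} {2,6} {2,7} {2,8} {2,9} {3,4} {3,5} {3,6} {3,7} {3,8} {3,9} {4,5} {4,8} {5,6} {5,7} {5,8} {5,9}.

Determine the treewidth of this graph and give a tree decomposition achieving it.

The largest bag has 4 vertices, giving width 3; this decomposition certifies tw(G) ≤ 3. Conversely, {1, 2, 3, 6} is a clique of size 4, and the vertices of any clique must share a bag in every tree decomposition; so some bag has ≥ 4 vertices and tw(G) ≥ 3. Combining the bounds, tw(G) = 3.

Treewidth 3.
One such decomposition:
Bags: B1 = {2, 3, 5, 6}  B2 = {2, 3, 5, 8}  B3 = {2, 3, 5, 7}  B4 = {3, 4, 5, 8}  B5 = {2, 3, 5, 9}  B6 = {1, 2, 3, 6}
Tree: B1–B2, B2–B3, B2–B4, B1–B5, B1–B6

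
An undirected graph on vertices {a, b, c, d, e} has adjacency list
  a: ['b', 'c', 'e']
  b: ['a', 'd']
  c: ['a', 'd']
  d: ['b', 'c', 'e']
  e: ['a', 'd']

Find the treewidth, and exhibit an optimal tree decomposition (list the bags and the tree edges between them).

Treewidth 2.
One such decomposition:
Bags: B1 = {a, c, d}  B2 = {a, d, e}  B3 = {a, b, d}
Tree: B1–B2, B2–B3

Each bag holds 3 vertices, so the decomposition has width 2, which upper-bounds the treewidth. For the lower bound, G contains the cycle c–d–e–a–c, so G is not a forest; only forests have treewidth ≤ 1, hence tw(G) ≥ 2. Combining the bounds, tw(G) = 2.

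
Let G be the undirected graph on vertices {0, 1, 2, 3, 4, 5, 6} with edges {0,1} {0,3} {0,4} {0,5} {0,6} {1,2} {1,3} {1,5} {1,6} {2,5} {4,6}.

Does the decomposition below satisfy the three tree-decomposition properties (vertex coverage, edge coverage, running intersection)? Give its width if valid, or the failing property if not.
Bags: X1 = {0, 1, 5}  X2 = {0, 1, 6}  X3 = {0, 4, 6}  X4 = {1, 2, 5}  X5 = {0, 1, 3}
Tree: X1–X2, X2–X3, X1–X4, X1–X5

Vertex coverage: the bags together contain {0, 1, 2, 3, 4, 5, 6}, the full vertex set. Edge coverage: each edge of G has both endpoints in at least one bag. Running intersection: for every vertex, the bags containing it form a connected subtree. All three properties hold, so this is a valid tree decomposition of width max|bag| − 1 = 2, and hence tw(G) ≤ 2.

Yes; width 2.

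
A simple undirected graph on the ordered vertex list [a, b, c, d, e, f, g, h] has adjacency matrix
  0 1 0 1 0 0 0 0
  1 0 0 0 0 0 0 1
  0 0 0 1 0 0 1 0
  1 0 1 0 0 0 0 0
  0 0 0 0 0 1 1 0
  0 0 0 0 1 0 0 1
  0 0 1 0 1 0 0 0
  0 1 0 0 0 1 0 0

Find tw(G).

A width-2 tree decomposition is:
Bags: B1 = {c, d, g}  B2 = {d, e, g}  B3 = {d, e, f}  B4 = {d, f, h}  B5 = {b, d, h}  B6 = {a, b, d}
Tree: B1–B2, B2–B3, B3–B4, B4–B5, B5–B6
The largest bag has 3 vertices, giving width 2; this decomposition certifies tw(G) ≤ 2. For the lower bound, G contains the cycle d–c–g–e–f–h–b–a–d, so G is not a forest; only forests have treewidth ≤ 1, hence tw(G) ≥ 2. Therefore the treewidth is 2.

2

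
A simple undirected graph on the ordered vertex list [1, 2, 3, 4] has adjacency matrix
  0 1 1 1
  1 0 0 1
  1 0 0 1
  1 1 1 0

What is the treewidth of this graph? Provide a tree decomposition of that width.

Treewidth 2.
One optimal decomposition is:
Bags: B1 = {1, 3, 4}  B2 = {1, 2, 4}
Tree: B1–B2

Each bag holds 3 vertices, so the decomposition has width 2, which upper-bounds the treewidth. For the lower bound, the 3 vertices {1, 2, 4} are pairwise adjacent, and any tree decomposition puts a clique entirely inside one bag — forcing width ≥ 2. Hence tw(G) = 2 exactly.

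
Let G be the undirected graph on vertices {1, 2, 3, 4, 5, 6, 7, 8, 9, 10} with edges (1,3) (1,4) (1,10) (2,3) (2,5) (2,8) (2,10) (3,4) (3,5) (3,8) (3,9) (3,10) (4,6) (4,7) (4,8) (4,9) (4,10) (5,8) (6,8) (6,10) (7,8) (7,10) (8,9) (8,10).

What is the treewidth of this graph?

3

A width-3 tree decomposition is:
Bags: B1 = {4, 7, 8, 10}  B2 = {4, 6, 8, 10}  B3 = {3, 4, 8, 10}  B4 = {1, 3, 4, 10}  B5 = {3, 4, 8, 9}  B6 = {2, 3, 8, 10}  B7 = {2, 3, 5, 8}
Tree: B1–B2, B2–B3, B3–B4, B3–B5, B3–B6, B6–B7
Every bag has size at most 4, so the width is 4 − 1 = 3 and tw(G) ≤ 3. Conversely, {3, 4, 8, 9} is a clique of size 4, and the vertices of any clique must share a bag in every tree decomposition; so some bag has ≥ 4 vertices and tw(G) ≥ 3. Therefore the treewidth is 3.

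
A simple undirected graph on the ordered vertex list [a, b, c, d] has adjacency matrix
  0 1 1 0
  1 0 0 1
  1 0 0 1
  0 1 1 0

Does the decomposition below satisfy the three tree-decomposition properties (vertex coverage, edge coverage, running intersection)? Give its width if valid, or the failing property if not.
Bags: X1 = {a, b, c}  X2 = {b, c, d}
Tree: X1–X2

Yes; width 2.

Every vertex of G appears in some bag (union = {a, b, c, d}); every edge is covered by a bag; and for each vertex v the set of bags containing v is connected in the bag tree. The decomposition is therefore valid. The largest bag has 3 vertices, so the width is 2.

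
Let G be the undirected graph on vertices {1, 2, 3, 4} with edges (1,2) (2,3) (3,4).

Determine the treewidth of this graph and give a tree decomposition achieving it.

Each bag holds 2 vertices, so the decomposition has width 1, which upper-bounds the treewidth. G has an edge, so its treewidth is at least 1. Hence tw(G) = 1 exactly.

Treewidth 1.
One optimal decomposition is:
Bags: B1 = {1, 2}  B2 = {2, 3}  B3 = {3, 4}
Tree: B1–B2, B2–B3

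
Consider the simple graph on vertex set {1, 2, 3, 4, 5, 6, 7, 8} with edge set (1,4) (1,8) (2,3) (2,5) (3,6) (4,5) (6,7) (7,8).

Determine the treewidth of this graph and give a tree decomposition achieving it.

Each bag holds 3 vertices, so the decomposition has width 2, which upper-bounds the treewidth. Since 5–2–3–6–7–8–1–4–5 is a cycle in G, G is not acyclic. Forests are exactly the graphs of treewidth ≤ 1, so tw(G) ≥ 2. Combining the bounds, tw(G) = 2.

Treewidth 2.
One such decomposition:
Bags: B1 = {2, 3, 5}  B2 = {3, 5, 6}  B3 = {5, 6, 7}  B4 = {5, 7, 8}  B5 = {1, 5, 8}  B6 = {1, 4, 5}
Tree: B1–B2, B2–B3, B3–B4, B4–B5, B5–B6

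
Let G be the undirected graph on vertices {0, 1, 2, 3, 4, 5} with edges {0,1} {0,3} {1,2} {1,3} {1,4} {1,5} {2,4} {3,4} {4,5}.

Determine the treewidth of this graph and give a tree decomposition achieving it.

Treewidth 2.
One optimal decomposition is:
Bags: B1 = {1, 2, 4}  B2 = {1, 3, 4}  B3 = {0, 1, 3}  B4 = {1, 4, 5}
Tree: B1–B2, B2–B3, B1–B4

The largest bag has 3 vertices, giving width 2; this decomposition certifies tw(G) ≤ 2. On the other hand G contains the 3-clique {0, 1, 3}. A clique must lie in a single bag of any decomposition, so no decomposition can have width below 2. Hence tw(G) = 2 exactly.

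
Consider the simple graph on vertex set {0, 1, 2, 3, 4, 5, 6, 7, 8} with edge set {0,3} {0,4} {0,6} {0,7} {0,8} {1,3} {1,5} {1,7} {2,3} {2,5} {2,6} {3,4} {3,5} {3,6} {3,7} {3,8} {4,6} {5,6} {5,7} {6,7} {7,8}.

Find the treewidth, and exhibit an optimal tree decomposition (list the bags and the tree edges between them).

Every bag has size at most 4, so the width is 4 − 1 = 3 and tw(G) ≤ 3. Conversely, {0, 3, 7, 8} is a clique of size 4, and the vertices of any clique must share a bag in every tree decomposition; so some bag has ≥ 4 vertices and tw(G) ≥ 3. Combining the bounds, tw(G) = 3.

Treewidth 3.
One optimal decomposition is:
Bags: B1 = {1, 3, 5, 7}  B2 = {3, 5, 6, 7}  B3 = {0, 3, 6, 7}  B4 = {0, 3, 7, 8}  B5 = {0, 3, 4, 6}  B6 = {2, 3, 5, 6}
Tree: B1–B2, B2–B3, B3–B4, B3–B5, B2–B6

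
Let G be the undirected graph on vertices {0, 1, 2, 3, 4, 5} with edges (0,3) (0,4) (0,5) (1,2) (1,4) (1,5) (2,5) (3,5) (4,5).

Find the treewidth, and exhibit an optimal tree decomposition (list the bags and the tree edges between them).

Treewidth 2.
One such decomposition:
Bags: B1 = {0, 4, 5}  B2 = {1, 4, 5}  B3 = {1, 2, 5}  B4 = {0, 3, 5}
Tree: B1–B2, B2–B3, B1–B4

The largest bag has 3 vertices, giving width 2; this decomposition certifies tw(G) ≤ 2. On the other hand G contains the 3-clique {0, 3, 5}. A clique must lie in a single bag of any decomposition, so no decomposition can have width below 2. The upper and lower bounds meet at 2, so that is the treewidth.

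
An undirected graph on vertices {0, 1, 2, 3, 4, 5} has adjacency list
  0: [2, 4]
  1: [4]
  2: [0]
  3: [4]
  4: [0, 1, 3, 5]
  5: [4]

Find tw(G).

1

A width-1 tree decomposition is:
Bags: B1 = {0, 4}  B2 = {4, 5}  B3 = {0, 2}  B4 = {3, 4}  B5 = {1, 4}
Tree: B1–B2, B1–B3, B1–B4, B1–B5
The largest bag has 2 vertices, giving width 1; this decomposition certifies tw(G) ≤ 1. Since G has at least one edge (e.g. 0–4), it is not an edgeless graph, so tw(G) ≥ 1. The upper and lower bounds meet at 1, so that is the treewidth.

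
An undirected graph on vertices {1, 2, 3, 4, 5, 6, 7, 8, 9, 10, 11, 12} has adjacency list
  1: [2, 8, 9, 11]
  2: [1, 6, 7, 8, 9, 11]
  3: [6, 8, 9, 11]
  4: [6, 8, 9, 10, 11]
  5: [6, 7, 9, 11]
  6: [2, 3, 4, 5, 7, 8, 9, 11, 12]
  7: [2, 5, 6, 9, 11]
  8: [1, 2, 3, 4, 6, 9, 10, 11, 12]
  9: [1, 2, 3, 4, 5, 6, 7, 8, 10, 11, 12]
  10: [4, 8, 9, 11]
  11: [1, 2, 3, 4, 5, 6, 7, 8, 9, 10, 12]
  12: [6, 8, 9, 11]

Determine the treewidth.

4

A width-4 tree decomposition is:
Bags: B1 = {2, 6, 8, 9, 11}  B2 = {4, 6, 8, 9, 11}  B3 = {3, 6, 8, 9, 11}  B4 = {6, 8, 9, 11, 12}  B5 = {2, 6, 7, 9, 11}  B6 = {5, 6, 7, 9, 11}  B7 = {1, 2, 8, 9, 11}  B8 = {4, 8, 9, 10, 11}
Tree: B1–B2, B1–B3, B1–B4, B1–B5, B5–B6, B1–B7, B2–B8
The largest bag has 5 vertices, giving width 4; this decomposition certifies tw(G) ≤ 4. On the other hand G contains the 5-clique {1, 2, 8, 9, 11}. A clique must lie in a single bag of any decomposition, so no decomposition can have width below 4. The upper and lower bounds meet at 4, so that is the treewidth.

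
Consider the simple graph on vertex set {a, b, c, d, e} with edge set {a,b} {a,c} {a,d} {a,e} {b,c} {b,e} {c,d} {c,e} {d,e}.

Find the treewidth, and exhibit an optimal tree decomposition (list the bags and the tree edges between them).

Treewidth 3.
One such decomposition:
Bags: B1 = {a, b, c, e}  B2 = {a, c, d, e}
Tree: B1–B2

Every bag has size at most 4, so the width is 4 − 1 = 3 and tw(G) ≤ 3. For the lower bound, the 4 vertices {a, c, d, e} are pairwise adjacent, and any tree decomposition puts a clique entirely inside one bag — forcing width ≥ 3. Hence tw(G) = 3 exactly.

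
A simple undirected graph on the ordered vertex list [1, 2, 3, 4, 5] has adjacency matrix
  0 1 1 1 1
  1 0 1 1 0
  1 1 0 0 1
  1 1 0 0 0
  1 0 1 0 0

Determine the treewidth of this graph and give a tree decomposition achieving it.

Every bag has size at most 3, so the width is 3 − 1 = 2 and tw(G) ≤ 2. For the lower bound, the 3 vertices {1, 2, 3} are pairwise adjacent, and any tree decomposition puts a clique entirely inside one bag — forcing width ≥ 2. Combining the bounds, tw(G) = 2.

Treewidth 2.
One optimal decomposition is:
Bags: B1 = {1, 3, 5}  B2 = {1, 2, 3}  B3 = {1, 2, 4}
Tree: B1–B2, B2–B3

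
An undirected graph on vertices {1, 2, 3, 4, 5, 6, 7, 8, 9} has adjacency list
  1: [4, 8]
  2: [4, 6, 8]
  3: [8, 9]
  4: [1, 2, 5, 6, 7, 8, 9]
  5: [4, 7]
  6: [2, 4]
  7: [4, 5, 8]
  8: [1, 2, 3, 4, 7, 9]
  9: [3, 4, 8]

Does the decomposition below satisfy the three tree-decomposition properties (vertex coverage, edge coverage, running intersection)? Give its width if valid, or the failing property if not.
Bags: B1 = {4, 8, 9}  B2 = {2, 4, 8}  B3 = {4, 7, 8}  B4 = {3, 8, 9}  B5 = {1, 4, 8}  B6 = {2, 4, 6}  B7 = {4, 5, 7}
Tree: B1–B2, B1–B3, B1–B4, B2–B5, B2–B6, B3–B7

Yes; width 2.

Checking the three conditions: (i) the bags cover all of {1, 2, 3, 4, 5, 6, 7, 8, 9}; (ii) for each edge, some bag contains both endpoints; (iii) the bags containing any fixed vertex form a subtree. All hold, so the decomposition is valid with width 3 − 1 = 2.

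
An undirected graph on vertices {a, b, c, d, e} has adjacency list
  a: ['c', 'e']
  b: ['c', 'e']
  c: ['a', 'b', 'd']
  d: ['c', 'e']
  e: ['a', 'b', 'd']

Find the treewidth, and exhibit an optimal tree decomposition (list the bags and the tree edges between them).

Treewidth 2.
Bags: B1 = {b, c, e}  B2 = {c, d, e}  B3 = {a, c, e}
Tree: B1–B2, B2–B3

The largest bag has 3 vertices, giving width 2; this decomposition certifies tw(G) ≤ 2. Since b–e–d–c–b is a cycle in G, G is not acyclic. Forests are exactly the graphs of treewidth ≤ 1, so tw(G) ≥ 2. The upper and lower bounds meet at 2, so that is the treewidth.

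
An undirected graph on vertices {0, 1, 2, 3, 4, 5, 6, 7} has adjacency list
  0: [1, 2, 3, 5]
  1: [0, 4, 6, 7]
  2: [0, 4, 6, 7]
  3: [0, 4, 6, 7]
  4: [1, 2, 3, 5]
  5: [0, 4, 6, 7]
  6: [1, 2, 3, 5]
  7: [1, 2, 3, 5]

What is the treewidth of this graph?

A width-4 tree decomposition is:
Bags: B1 = {1, 2, 3, 4, 5}  B2 = {0, 1, 2, 3, 5}  B3 = {1, 2, 3, 5, 6}  B4 = {1, 2, 3, 5, 7}
Tree: B1–B2, B2–B3, B3–B4
The largest bag has 5 vertices, giving width 4; this decomposition certifies tw(G) ≤ 4. For the lower bound: the 5 vertex sets {2,4}, {0,3}, {5,6}, {1}, {7} are disjoint, each induces a connected subgraph, and every pair is joined by at least one edge of G. Contracting each set to a single vertex therefore yields K_{5} as a minor, and since treewidth is minor-monotone, tw(G) ≥ tw(K_{5}) = 4. The upper and lower bounds meet at 4, so that is the treewidth.

4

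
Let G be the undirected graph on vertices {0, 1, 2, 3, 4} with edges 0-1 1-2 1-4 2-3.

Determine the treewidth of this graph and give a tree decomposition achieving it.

Treewidth 1.
One optimal decomposition is:
Bags: B1 = {1, 2}  B2 = {2, 3}  B3 = {0, 1}  B4 = {1, 4}
Tree: B1–B2, B1–B3, B3–B4

Every bag has size at most 2, so the width is 2 − 1 = 1 and tw(G) ≤ 1. G has an edge, so its treewidth is at least 1. Therefore the treewidth is 1.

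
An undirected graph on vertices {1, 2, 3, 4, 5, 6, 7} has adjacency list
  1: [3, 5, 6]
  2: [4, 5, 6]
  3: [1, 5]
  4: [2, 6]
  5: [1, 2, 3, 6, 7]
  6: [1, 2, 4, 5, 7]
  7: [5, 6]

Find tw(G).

A width-2 tree decomposition is:
Bags: B1 = {5, 6, 7}  B2 = {2, 5, 6}  B3 = {2, 4, 6}  B4 = {1, 5, 6}  B5 = {1, 3, 5}
Tree: B1–B2, B2–B3, B2–B4, B4–B5
The largest bag has 3 vertices, giving width 2; this decomposition certifies tw(G) ≤ 2. Conversely, {2, 4, 6} is a clique of size 3, and the vertices of any clique must share a bag in every tree decomposition; so some bag has ≥ 3 vertices and tw(G) ≥ 2. Combining the bounds, tw(G) = 2.

2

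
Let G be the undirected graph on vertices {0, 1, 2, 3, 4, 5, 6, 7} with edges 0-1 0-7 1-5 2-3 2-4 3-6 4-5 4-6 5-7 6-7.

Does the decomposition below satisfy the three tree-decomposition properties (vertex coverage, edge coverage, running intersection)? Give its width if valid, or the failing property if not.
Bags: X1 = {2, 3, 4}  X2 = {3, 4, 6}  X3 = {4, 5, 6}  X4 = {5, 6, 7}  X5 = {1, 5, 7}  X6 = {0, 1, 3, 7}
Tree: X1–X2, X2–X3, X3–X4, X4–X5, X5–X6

No — bags containing vertex 3 are not connected in the tree.

A tree decomposition must satisfy three properties: every vertex lies in some bag; for every edge, both endpoints lie together in some bag; and for every vertex, the bags containing it form a connected subtree. Here bags containing vertex 3 are not connected in the tree, so the decomposition is invalid.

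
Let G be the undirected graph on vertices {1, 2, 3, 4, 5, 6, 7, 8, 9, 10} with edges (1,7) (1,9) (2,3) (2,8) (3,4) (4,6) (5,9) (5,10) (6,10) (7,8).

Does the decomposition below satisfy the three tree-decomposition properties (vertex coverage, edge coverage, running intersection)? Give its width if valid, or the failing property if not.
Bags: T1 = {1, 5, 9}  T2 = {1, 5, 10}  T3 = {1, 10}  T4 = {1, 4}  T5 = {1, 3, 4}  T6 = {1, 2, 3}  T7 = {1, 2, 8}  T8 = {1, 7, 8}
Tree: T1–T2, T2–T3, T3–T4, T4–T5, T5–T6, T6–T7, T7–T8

A tree decomposition must satisfy three properties: every vertex lies in some bag; for every edge, both endpoints lie together in some bag; and for every vertex, the bags containing it form a connected subtree. Here vertex 6 appears in no bag, so the decomposition is invalid.

No — vertex 6 appears in no bag.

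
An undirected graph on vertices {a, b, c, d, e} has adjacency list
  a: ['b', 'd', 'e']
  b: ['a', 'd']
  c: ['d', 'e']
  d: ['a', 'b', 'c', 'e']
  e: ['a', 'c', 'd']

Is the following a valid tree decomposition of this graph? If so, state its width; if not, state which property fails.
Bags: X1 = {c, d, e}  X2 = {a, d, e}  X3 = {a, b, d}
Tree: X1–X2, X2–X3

Vertex coverage: the bags together contain {a, b, c, d, e}, the full vertex set. Edge coverage: each edge of G has both endpoints in at least one bag. Running intersection: for every vertex, the bags containing it form a connected subtree. All three properties hold, so this is a valid tree decomposition of width max|bag| − 1 = 2, and hence tw(G) ≤ 2.

Yes; width 2.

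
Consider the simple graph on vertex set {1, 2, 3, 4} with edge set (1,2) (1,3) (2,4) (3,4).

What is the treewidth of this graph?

2

A width-2 tree decomposition is:
Bags: B1 = {1, 2, 4}  B2 = {1, 3, 4}
Tree: B1–B2
Every bag has size at most 3, so the width is 3 − 1 = 2 and tw(G) ≤ 2. Since 4–2–1–3–4 is a cycle in G, G is not acyclic. Forests are exactly the graphs of treewidth ≤ 1, so tw(G) ≥ 2. Hence tw(G) = 2 exactly.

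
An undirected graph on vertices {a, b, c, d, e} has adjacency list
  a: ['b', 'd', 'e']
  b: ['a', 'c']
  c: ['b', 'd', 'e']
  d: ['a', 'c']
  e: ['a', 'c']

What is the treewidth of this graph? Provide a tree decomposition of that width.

The largest bag has 3 vertices, giving width 2; this decomposition certifies tw(G) ≤ 2. For the lower bound, G contains the cycle c–b–a–d–c, so G is not a forest; only forests have treewidth ≤ 1, hence tw(G) ≥ 2. Therefore the treewidth is 2.

Treewidth 2.
One such decomposition:
Bags: B1 = {a, b, c}  B2 = {a, c, d}  B3 = {a, c, e}
Tree: B1–B2, B2–B3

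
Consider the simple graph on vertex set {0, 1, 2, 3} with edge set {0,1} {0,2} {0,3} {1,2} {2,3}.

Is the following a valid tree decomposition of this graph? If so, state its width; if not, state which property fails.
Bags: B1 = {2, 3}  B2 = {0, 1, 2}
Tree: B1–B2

A tree decomposition must satisfy three properties: every vertex lies in some bag; for every edge, both endpoints lie together in some bag; and for every vertex, the bags containing it form a connected subtree. Here edge (0,3) lies in no bag, so the decomposition is invalid.

No — edge (0,3) lies in no bag.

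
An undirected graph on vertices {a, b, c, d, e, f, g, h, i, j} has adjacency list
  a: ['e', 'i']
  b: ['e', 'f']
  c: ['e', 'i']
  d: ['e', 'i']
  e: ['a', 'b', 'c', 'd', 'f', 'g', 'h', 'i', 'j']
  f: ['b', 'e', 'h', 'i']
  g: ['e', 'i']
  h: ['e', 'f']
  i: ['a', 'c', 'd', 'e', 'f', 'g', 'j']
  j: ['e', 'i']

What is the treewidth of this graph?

2

A width-2 tree decomposition is:
Bags: B1 = {e, i, j}  B2 = {e, g, i}  B3 = {e, f, i}  B4 = {e, f, h}  B5 = {c, e, i}  B6 = {a, e, i}  B7 = {b, e, f}  B8 = {d, e, i}
Tree: B1–B2, B2–B3, B3–B4, B1–B5, B3–B6, B3–B7, B3–B8
Each bag holds 3 vertices, so the decomposition has width 2, which upper-bounds the treewidth. For the lower bound, the 3 vertices {e, f, h} are pairwise adjacent, and any tree decomposition puts a clique entirely inside one bag — forcing width ≥ 2. Combining the bounds, tw(G) = 2.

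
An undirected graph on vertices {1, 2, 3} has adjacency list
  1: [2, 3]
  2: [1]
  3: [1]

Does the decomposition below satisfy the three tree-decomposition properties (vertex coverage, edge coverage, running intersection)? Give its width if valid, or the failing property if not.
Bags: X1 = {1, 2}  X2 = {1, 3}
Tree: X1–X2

Vertex coverage: the bags together contain {1, 2, 3}, the full vertex set. Edge coverage: each edge of G has both endpoints in at least one bag. Running intersection: for every vertex, the bags containing it form a connected subtree. All three properties hold, so this is a valid tree decomposition of width max|bag| − 1 = 1, and hence tw(G) ≤ 1.

Yes; width 1.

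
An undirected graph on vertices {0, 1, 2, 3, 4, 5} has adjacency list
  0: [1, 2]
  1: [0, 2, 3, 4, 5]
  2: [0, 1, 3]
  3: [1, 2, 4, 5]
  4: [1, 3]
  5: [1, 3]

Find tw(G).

2

A width-2 tree decomposition is:
Bags: B1 = {1, 3, 4}  B2 = {1, 2, 3}  B3 = {0, 1, 2}  B4 = {1, 3, 5}
Tree: B1–B2, B2–B3, B1–B4
Each bag holds 3 vertices, so the decomposition has width 2, which upper-bounds the treewidth. For the lower bound, the 3 vertices {0, 1, 2} are pairwise adjacent, and any tree decomposition puts a clique entirely inside one bag — forcing width ≥ 2. Combining the bounds, tw(G) = 2.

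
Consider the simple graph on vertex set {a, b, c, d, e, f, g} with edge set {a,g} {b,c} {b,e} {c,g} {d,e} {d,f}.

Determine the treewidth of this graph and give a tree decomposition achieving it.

Each bag holds 2 vertices, so the decomposition has width 1, which upper-bounds the treewidth. Since G has at least one edge (e.g. f–d), it is not an edgeless graph, so tw(G) ≥ 1. The upper and lower bounds meet at 1, so that is the treewidth.

Treewidth 1.
One optimal decomposition is:
Bags: B1 = {d, f}  B2 = {d, e}  B3 = {b, e}  B4 = {b, c}  B5 = {c, g}  B6 = {a, g}
Tree: B1–B2, B2–B3, B3–B4, B4–B5, B5–B6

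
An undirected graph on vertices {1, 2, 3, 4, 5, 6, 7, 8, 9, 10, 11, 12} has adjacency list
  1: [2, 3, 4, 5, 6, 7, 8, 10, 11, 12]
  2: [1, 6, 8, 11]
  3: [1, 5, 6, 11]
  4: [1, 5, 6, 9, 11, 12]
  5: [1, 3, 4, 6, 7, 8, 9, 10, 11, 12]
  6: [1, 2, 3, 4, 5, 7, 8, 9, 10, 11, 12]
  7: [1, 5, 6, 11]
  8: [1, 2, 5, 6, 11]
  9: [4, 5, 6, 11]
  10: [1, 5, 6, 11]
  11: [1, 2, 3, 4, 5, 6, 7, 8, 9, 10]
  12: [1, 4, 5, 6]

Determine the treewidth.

4

A width-4 tree decomposition is:
Bags: B1 = {1, 5, 6, 8, 11}  B2 = {1, 5, 6, 7, 11}  B3 = {1, 2, 6, 8, 11}  B4 = {1, 3, 5, 6, 11}  B5 = {1, 5, 6, 10, 11}  B6 = {1, 4, 5, 6, 11}  B7 = {4, 5, 6, 9, 11}  B8 = {1, 4, 5, 6, 12}
Tree: B1–B2, B1–B3, B1–B4, B4–B5, B5–B6, B6–B7, B6–B8
Each bag holds 5 vertices, so the decomposition has width 4, which upper-bounds the treewidth. For the lower bound, the 5 vertices {1, 2, 6, 8, 11} are pairwise adjacent, and any tree decomposition puts a clique entirely inside one bag — forcing width ≥ 4. The upper and lower bounds meet at 4, so that is the treewidth.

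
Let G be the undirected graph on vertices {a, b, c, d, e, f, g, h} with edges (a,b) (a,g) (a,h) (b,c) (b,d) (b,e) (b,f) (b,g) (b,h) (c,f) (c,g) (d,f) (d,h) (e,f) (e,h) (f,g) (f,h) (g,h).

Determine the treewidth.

3

A width-3 tree decomposition is:
Bags: B1 = {b, d, f, h}  B2 = {b, f, g, h}  B3 = {b, c, f, g}  B4 = {b, e, f, h}  B5 = {a, b, g, h}
Tree: B1–B2, B2–B3, B1–B4, B2–B5
Each bag holds 4 vertices, so the decomposition has width 3, which upper-bounds the treewidth. On the other hand G contains the 4-clique {a, b, g, h}. A clique must lie in a single bag of any decomposition, so no decomposition can have width below 3. The upper and lower bounds meet at 3, so that is the treewidth.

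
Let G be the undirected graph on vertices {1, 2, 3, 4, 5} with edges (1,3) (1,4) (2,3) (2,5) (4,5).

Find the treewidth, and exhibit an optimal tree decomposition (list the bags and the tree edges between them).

Every bag has size at most 3, so the width is 3 − 1 = 2 and tw(G) ≤ 2. Since 1–3–2–5–4–1 is a cycle in G, G is not acyclic. Forests are exactly the graphs of treewidth ≤ 1, so tw(G) ≥ 2. Therefore the treewidth is 2.

Treewidth 2.
One such decomposition:
Bags: B1 = {1, 2, 3}  B2 = {1, 2, 5}  B3 = {1, 4, 5}
Tree: B1–B2, B2–B3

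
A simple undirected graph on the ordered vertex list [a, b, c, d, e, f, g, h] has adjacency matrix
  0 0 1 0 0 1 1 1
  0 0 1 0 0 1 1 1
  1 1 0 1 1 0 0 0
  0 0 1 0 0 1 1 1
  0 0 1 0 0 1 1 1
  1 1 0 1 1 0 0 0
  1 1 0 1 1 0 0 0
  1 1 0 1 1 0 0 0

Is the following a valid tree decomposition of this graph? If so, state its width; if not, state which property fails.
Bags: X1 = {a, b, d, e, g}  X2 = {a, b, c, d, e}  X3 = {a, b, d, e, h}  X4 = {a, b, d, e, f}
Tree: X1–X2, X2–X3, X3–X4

Yes; width 4.

Checking the three conditions: (i) the bags cover all of {a, b, c, d, e, f, g, h}; (ii) for each edge, some bag contains both endpoints; (iii) the bags containing any fixed vertex form a subtree. All hold, so the decomposition is valid with width 5 − 1 = 4.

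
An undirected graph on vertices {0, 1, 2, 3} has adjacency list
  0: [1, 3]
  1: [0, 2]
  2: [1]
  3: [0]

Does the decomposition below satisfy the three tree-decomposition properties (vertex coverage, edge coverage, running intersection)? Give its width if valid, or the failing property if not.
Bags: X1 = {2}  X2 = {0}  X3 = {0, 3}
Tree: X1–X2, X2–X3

A tree decomposition must satisfy three properties: every vertex lies in some bag; for every edge, both endpoints lie together in some bag; and for every vertex, the bags containing it form a connected subtree. Here vertex 1 appears in no bag, so the decomposition is invalid.

No — vertex 1 appears in no bag.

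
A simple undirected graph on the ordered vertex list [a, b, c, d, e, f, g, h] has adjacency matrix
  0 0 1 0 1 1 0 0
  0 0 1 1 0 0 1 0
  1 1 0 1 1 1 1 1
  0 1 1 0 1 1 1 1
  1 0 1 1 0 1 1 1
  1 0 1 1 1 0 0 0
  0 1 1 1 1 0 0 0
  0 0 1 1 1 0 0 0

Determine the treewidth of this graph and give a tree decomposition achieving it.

Treewidth 3.
One such decomposition:
Bags: B1 = {b, c, d, g}  B2 = {c, d, e, g}  B3 = {c, d, e, f}  B4 = {c, d, e, h}  B5 = {a, c, e, f}
Tree: B1–B2, B2–B3, B3–B4, B3–B5

Each bag holds 4 vertices, so the decomposition has width 3, which upper-bounds the treewidth. For the lower bound, the 4 vertices {c, d, e, g} are pairwise adjacent, and any tree decomposition puts a clique entirely inside one bag — forcing width ≥ 3. Therefore the treewidth is 3.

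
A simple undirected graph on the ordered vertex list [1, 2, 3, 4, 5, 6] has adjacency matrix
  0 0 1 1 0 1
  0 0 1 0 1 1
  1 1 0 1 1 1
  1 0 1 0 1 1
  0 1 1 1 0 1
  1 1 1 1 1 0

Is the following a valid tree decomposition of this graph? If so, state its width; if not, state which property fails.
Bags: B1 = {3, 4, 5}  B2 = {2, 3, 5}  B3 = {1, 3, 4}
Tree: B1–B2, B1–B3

No — vertex 6 appears in no bag.

A tree decomposition must satisfy three properties: every vertex lies in some bag; for every edge, both endpoints lie together in some bag; and for every vertex, the bags containing it form a connected subtree. Here vertex 6 appears in no bag, so the decomposition is invalid.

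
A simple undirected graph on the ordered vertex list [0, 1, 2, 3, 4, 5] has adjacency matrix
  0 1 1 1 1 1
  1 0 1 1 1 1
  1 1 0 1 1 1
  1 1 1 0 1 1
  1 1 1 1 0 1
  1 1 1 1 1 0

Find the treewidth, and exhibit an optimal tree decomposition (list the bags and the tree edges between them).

A single bag containing all 6 vertices is trivially a valid decomposition of width 5. For the lower bound, the 6 vertices {0, 1, 2, 3, 4, 5} are pairwise adjacent, and any tree decomposition puts a clique entirely inside one bag — forcing width ≥ 5. Combining the bounds, tw(G) = 5.

Treewidth 5.
One such decomposition:
Bags: B1 = {0, 1, 2, 3, 4, 5}
Tree: (single bag)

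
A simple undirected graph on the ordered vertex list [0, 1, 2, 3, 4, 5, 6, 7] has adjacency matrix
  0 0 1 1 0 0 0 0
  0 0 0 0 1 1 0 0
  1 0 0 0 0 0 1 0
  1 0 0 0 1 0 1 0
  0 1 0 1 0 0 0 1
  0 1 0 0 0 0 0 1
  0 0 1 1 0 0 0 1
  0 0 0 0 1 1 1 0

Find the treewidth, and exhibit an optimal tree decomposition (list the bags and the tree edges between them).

The largest bag has 3 vertices, giving width 2; this decomposition certifies tw(G) ≤ 2. The edges 0–2–6–3–0 form a cycle, so G is not a tree and its treewidth is at least 2. Hence tw(G) = 2 exactly.

Treewidth 2.
One optimal decomposition is:
Bags: B1 = {0, 2, 3}  B2 = {2, 3, 6}  B3 = {3, 4, 6}  B4 = {4, 6, 7}  B5 = {1, 4, 7}  B6 = {1, 5, 7}
Tree: B1–B2, B2–B3, B3–B4, B4–B5, B5–B6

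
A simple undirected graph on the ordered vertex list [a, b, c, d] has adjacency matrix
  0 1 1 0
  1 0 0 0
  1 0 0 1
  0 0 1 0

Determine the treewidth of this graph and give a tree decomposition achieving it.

The largest bag has 2 vertices, giving width 1; this decomposition certifies tw(G) ≤ 1. Since G has at least one edge (e.g. b–a), it is not an edgeless graph, so tw(G) ≥ 1. Combining the bounds, tw(G) = 1.

Treewidth 1.
One such decomposition:
Bags: B1 = {a, b}  B2 = {a, c}  B3 = {c, d}
Tree: B1–B2, B2–B3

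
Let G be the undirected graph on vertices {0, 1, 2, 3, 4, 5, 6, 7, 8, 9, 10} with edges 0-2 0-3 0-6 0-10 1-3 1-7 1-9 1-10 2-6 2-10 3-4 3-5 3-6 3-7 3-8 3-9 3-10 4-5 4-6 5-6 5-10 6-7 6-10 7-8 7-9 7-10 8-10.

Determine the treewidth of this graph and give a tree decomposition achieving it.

Each bag holds 4 vertices, so the decomposition has width 3, which upper-bounds the treewidth. Conversely, {0, 2, 6, 10} is a clique of size 4, and the vertices of any clique must share a bag in every tree decomposition; so some bag has ≥ 4 vertices and tw(G) ≥ 3. Hence tw(G) = 3 exactly.

Treewidth 3.
One optimal decomposition is:
Bags: B1 = {3, 6, 7, 10}  B2 = {3, 5, 6, 10}  B3 = {0, 3, 6, 10}  B4 = {1, 3, 7, 10}  B5 = {1, 3, 7, 9}  B6 = {0, 2, 6, 10}  B7 = {3, 4, 5, 6}  B8 = {3, 7, 8, 10}
Tree: B1–B2, B2–B3, B1–B4, B4–B5, B3–B6, B2–B7, B4–B8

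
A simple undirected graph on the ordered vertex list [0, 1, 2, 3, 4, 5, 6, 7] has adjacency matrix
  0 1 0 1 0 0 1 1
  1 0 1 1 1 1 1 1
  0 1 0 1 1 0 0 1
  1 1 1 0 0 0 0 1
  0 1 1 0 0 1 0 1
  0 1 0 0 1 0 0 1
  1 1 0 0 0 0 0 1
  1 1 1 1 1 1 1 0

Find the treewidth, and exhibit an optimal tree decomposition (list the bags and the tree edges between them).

Treewidth 3.
One optimal decomposition is:
Bags: B1 = {1, 4, 5, 7}  B2 = {1, 2, 4, 7}  B3 = {1, 2, 3, 7}  B4 = {0, 1, 3, 7}  B5 = {0, 1, 6, 7}
Tree: B1–B2, B2–B3, B3–B4, B4–B5

Every bag has size at most 4, so the width is 4 − 1 = 3 and tw(G) ≤ 3. On the other hand G contains the 4-clique {0, 1, 3, 7}. A clique must lie in a single bag of any decomposition, so no decomposition can have width below 3. Therefore the treewidth is 3.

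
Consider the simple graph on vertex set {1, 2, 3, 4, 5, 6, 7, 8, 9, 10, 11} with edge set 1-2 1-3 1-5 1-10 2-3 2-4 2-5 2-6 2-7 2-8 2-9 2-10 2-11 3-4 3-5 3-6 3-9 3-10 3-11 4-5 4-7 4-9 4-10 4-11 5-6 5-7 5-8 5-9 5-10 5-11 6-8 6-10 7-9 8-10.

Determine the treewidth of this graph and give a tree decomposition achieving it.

Treewidth 4.
Bags: B1 = {2, 3, 4, 5, 10}  B2 = {2, 3, 5, 6, 10}  B3 = {2, 3, 4, 5, 9}  B4 = {2, 4, 5, 7, 9}  B5 = {2, 5, 6, 8, 10}  B6 = {1, 2, 3, 5, 10}  B7 = {2, 3, 4, 5, 11}
Tree: B1–B2, B1–B3, B3–B4, B2–B5, B1–B6, B3–B7

Each bag holds 5 vertices, so the decomposition has width 4, which upper-bounds the treewidth. For the lower bound, the 5 vertices {2, 5, 6, 8, 10} are pairwise adjacent, and any tree decomposition puts a clique entirely inside one bag — forcing width ≥ 4. Hence tw(G) = 4 exactly.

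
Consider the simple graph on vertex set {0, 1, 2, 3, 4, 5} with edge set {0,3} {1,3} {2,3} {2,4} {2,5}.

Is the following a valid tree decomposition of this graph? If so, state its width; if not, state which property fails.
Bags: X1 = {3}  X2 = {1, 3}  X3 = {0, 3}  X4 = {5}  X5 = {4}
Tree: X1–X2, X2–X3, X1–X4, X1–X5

A tree decomposition must satisfy three properties: every vertex lies in some bag; for every edge, both endpoints lie together in some bag; and for every vertex, the bags containing it form a connected subtree. Here vertex 2 appears in no bag, so the decomposition is invalid.

No — vertex 2 appears in no bag.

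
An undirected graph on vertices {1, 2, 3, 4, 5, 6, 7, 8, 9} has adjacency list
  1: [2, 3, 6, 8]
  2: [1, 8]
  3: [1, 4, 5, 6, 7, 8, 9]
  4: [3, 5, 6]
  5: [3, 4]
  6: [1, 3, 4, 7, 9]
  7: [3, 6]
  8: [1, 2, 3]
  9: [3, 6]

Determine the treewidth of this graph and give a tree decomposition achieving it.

Treewidth 2.
One such decomposition:
Bags: B1 = {1, 3, 6}  B2 = {3, 4, 6}  B3 = {1, 3, 8}  B4 = {1, 2, 8}  B5 = {3, 6, 7}  B6 = {3, 4, 5}  B7 = {3, 6, 9}
Tree: B1–B2, B1–B3, B3–B4, B1–B5, B2–B6, B1–B7

The largest bag has 3 vertices, giving width 2; this decomposition certifies tw(G) ≤ 2. For the lower bound, the 3 vertices {1, 2, 8} are pairwise adjacent, and any tree decomposition puts a clique entirely inside one bag — forcing width ≥ 2. The upper and lower bounds meet at 2, so that is the treewidth.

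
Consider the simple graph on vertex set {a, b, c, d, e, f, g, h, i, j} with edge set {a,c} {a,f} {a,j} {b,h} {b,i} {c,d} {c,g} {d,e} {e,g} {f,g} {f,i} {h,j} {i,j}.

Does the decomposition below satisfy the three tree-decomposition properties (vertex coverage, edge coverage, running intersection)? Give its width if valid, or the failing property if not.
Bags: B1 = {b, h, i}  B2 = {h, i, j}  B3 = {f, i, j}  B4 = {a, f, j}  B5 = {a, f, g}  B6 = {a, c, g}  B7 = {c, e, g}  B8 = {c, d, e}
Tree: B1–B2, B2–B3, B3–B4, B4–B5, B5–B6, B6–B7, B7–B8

Checking the three conditions: (i) the bags cover all of {a, b, c, d, e, f, g, h, i, j}; (ii) for each edge, some bag contains both endpoints; (iii) the bags containing any fixed vertex form a subtree. All hold, so the decomposition is valid with width 3 − 1 = 2.

Yes; width 2.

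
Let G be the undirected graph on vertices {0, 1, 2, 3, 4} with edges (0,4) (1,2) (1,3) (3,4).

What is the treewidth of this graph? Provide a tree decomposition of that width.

Every bag has size at most 2, so the width is 2 − 1 = 1 and tw(G) ≤ 1. G has an edge, so its treewidth is at least 1. Combining the bounds, tw(G) = 1.

Treewidth 1.
One such decomposition:
Bags: B1 = {1, 3}  B2 = {3, 4}  B3 = {0, 4}  B4 = {1, 2}
Tree: B1–B2, B2–B3, B1–B4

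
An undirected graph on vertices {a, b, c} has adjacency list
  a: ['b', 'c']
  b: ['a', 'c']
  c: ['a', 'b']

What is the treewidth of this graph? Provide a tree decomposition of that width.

Treewidth 2.
One such decomposition:
Bags: B1 = {a, b, c}
Tree: (single bag)

With just one bag of size 3, the width is 3 − 1 = 2, so tw(G) ≤ 2. On the other hand G contains the 3-clique {a, b, c}. A clique must lie in a single bag of any decomposition, so no decomposition can have width below 2. Combining the bounds, tw(G) = 2.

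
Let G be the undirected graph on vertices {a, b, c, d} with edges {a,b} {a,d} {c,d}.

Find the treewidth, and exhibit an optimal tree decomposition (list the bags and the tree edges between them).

Treewidth 1.
Bags: B1 = {a, b}  B2 = {a, d}  B3 = {c, d}
Tree: B1–B2, B2–B3

Every bag has size at most 2, so the width is 2 − 1 = 1 and tw(G) ≤ 1. Since G has at least one edge (e.g. b–a), it is not an edgeless graph, so tw(G) ≥ 1. The upper and lower bounds meet at 1, so that is the treewidth.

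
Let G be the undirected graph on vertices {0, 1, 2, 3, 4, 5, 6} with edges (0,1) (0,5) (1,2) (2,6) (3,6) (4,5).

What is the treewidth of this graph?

1

A width-1 tree decomposition is:
Bags: B1 = {3, 6}  B2 = {2, 6}  B3 = {1, 2}  B4 = {0, 1}  B5 = {0, 5}  B6 = {4, 5}
Tree: B1–B2, B2–B3, B3–B4, B4–B5, B5–B6
Every bag has size at most 2, so the width is 2 − 1 = 1 and tw(G) ≤ 1. Any graph with an edge has treewidth ≥ 1, and G has the edge 3–6. Hence tw(G) = 1 exactly.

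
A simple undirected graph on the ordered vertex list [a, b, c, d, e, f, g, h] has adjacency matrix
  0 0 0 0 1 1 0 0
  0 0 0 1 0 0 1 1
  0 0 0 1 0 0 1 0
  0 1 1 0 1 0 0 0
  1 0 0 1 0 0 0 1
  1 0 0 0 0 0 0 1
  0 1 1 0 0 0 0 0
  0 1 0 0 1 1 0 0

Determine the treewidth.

A width-2 tree decomposition is:
Bags: B1 = {a, f, h}  B2 = {a, e, h}  B3 = {b, e, h}  B4 = {b, d, e}  B5 = {b, d, g}  B6 = {c, d, g}
Tree: B1–B2, B2–B3, B3–B4, B4–B5, B5–B6
Each bag holds 3 vertices, so the decomposition has width 2, which upper-bounds the treewidth. The edges f–a–e–h–f form a cycle, so G is not a tree and its treewidth is at least 2. The upper and lower bounds meet at 2, so that is the treewidth.

2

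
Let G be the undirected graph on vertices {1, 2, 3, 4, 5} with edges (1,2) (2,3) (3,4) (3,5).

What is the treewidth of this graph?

A width-1 tree decomposition is:
Bags: B1 = {2, 3}  B2 = {3, 5}  B3 = {1, 2}  B4 = {3, 4}
Tree: B1–B2, B1–B3, B2–B4
Each bag holds 2 vertices, so the decomposition has width 1, which upper-bounds the treewidth. G has an edge, so its treewidth is at least 1. Combining the bounds, tw(G) = 1.

1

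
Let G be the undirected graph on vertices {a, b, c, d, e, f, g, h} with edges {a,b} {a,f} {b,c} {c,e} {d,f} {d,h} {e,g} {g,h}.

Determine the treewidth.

2

A width-2 tree decomposition is:
Bags: B1 = {a, b, c}  B2 = {a, c, e}  B3 = {a, e, g}  B4 = {a, g, h}  B5 = {a, d, h}  B6 = {a, d, f}
Tree: B1–B2, B2–B3, B3–B4, B4–B5, B5–B6
Every bag has size at most 3, so the width is 3 − 1 = 2 and tw(G) ≤ 2. For the lower bound, G contains the cycle a–b–c–e–g–h–d–f–a, so G is not a forest; only forests have treewidth ≤ 1, hence tw(G) ≥ 2. Combining the bounds, tw(G) = 2.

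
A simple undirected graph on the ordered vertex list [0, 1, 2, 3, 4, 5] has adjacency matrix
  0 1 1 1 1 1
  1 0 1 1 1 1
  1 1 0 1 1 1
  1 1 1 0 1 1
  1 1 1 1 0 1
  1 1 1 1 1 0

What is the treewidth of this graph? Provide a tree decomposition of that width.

Treewidth 5.
One optimal decomposition is:
Bags: B1 = {0, 1, 2, 3, 4, 5}
Tree: (single bag)

A single bag containing all 6 vertices is trivially a valid decomposition of width 5. For the lower bound, the 6 vertices {0, 1, 2, 3, 4, 5} are pairwise adjacent, and any tree decomposition puts a clique entirely inside one bag — forcing width ≥ 5. The upper and lower bounds meet at 5, so that is the treewidth.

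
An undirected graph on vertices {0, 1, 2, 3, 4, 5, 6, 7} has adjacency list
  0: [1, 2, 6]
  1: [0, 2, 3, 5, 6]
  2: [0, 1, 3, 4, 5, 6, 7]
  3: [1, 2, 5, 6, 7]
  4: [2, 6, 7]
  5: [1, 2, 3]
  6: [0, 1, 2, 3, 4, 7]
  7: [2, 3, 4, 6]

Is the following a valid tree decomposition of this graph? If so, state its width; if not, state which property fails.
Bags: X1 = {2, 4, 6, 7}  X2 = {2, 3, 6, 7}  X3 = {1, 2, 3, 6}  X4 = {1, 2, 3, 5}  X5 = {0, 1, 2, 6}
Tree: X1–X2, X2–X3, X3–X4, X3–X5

Every vertex of G appears in some bag (union = {0, 1, 2, 3, 4, 5, 6, 7}); every edge is covered by a bag; and for each vertex v the set of bags containing v is connected in the bag tree. The decomposition is therefore valid. The largest bag has 4 vertices, so the width is 3.

Yes; width 3.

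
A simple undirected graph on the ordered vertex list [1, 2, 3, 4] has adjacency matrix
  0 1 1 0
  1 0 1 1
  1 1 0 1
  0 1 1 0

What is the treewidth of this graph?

A width-2 tree decomposition is:
Bags: B1 = {2, 3, 4}  B2 = {1, 2, 3}
Tree: B1–B2
Every bag has size at most 3, so the width is 3 − 1 = 2 and tw(G) ≤ 2. On the other hand G contains the 3-clique {1, 2, 3}. A clique must lie in a single bag of any decomposition, so no decomposition can have width below 2. The upper and lower bounds meet at 2, so that is the treewidth.

2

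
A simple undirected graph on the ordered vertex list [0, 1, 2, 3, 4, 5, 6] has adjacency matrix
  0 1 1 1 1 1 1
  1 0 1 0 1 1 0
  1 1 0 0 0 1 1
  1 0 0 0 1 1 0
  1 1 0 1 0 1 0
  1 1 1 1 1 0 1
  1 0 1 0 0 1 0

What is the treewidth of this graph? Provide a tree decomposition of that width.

Each bag holds 4 vertices, so the decomposition has width 3, which upper-bounds the treewidth. On the other hand G contains the 4-clique {0, 1, 2, 5}. A clique must lie in a single bag of any decomposition, so no decomposition can have width below 3. Hence tw(G) = 3 exactly.

Treewidth 3.
One such decomposition:
Bags: B1 = {0, 3, 4, 5}  B2 = {0, 1, 4, 5}  B3 = {0, 1, 2, 5}  B4 = {0, 2, 5, 6}
Tree: B1–B2, B2–B3, B3–B4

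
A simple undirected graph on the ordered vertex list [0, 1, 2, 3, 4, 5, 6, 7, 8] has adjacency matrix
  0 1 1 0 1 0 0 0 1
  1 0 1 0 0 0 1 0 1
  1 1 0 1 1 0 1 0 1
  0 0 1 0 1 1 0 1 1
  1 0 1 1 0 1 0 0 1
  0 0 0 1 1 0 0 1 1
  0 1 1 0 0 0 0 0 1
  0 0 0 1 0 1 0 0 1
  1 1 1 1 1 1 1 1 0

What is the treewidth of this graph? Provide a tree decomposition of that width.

Treewidth 3.
One optimal decomposition is:
Bags: B1 = {2, 3, 4, 8}  B2 = {3, 4, 5, 8}  B3 = {3, 5, 7, 8}  B4 = {0, 2, 4, 8}  B5 = {0, 1, 2, 8}  B6 = {1, 2, 6, 8}
Tree: B1–B2, B2–B3, B1–B4, B4–B5, B5–B6

Every bag has size at most 4, so the width is 4 − 1 = 3 and tw(G) ≤ 3. For the lower bound, the 4 vertices {0, 1, 2, 8} are pairwise adjacent, and any tree decomposition puts a clique entirely inside one bag — forcing width ≥ 3. Combining the bounds, tw(G) = 3.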